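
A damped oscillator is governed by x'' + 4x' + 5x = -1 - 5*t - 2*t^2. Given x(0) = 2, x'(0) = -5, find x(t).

x = 31/125 - 9*t/25 - 2*t**2/5 - 142*exp(-2*t)*sin(t)/125 + 219*cos(t)*exp(-2*t)/125

Characteristic equation r² + 4r + 5 = 0 has discriminant (4)² - 4·(5) = -4 < 0, so r = -2 ± i.
Hence x_h = C1*cos(t)*exp(-2*t) + C2*exp(-2*t)*sin(t).
For the particular solution try x_p = A0 + A1*t + A2*t^2. Substituting and matching coefficients of each power of t gives A0 = 31/125, A1 = -9/25, A2 = -2/5, so x_p = 31/125 - 9*t/25 - 2*t^2/5.
General solution: x = 31/125 - 9*t/25 - 2*t^2/5 + C1*cos(t)*exp(-2*t) + C2*exp(-2*t)*sin(t).
Apply the initial conditions: x(0) = 31/125 + C1 = 2 and x'(0) = -9/25 + C2 - 2*C1 = -5. Solving gives C1 = 219/125, C2 = -142/125.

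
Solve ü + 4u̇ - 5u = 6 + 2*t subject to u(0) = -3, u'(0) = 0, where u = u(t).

u = -38/25 - 47*exp(-5*t)/150 - 7*exp(t)/6 - 2*t/5

Characteristic equation r² + 4r - 5 = 0 factors as (r + 5)(r - 1) = 0, so r = -5, 1.
Hence u_h = C1*exp(-5*t) + C2*exp(t).
For the particular solution try u_p = A0 + A1*t. Substituting and matching coefficients of each power of t gives A0 = -38/25, A1 = -2/5, so u_p = -38/25 - 2*t/5.
General solution: u = -38/25 - 2*t/5 + C1*exp(-5*t) + C2*exp(t).
Apply the initial conditions: u(0) = -38/25 + C1 + C2 = -3 and u'(0) = -2/5 + C2 - 5*C1 = 0. Solving gives C1 = -47/150, C2 = -7/6.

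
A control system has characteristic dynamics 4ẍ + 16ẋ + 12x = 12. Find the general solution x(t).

x = 1 + C1*exp(-t) + C2*exp(-3*t)

Divide through by 4: x'' + 4x' + 3x = 3.
Characteristic equation r² + 4r + 3 = 0 factors as (r + 1)(r + 3) = 0, so r = -1, -3.
Hence x_h = C1*exp(-t) + C2*exp(-3*t).
For the particular solution try x_p = A0. Substituting and matching coefficients of each power of t gives A0 = 1, so x_p = 1.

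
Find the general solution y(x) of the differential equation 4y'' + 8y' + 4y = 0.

y = C1*exp(-x) + C2*x*exp(-x)

Divide through by 4: y'' + 2y' + y = 0.
Characteristic equation r² + 2r + 1 = 0 has discriminant (2)² - 4·(1) = 0, so r = -1 is a repeated root.
Hence y_h = (C1 + C2*x)*exp(-x).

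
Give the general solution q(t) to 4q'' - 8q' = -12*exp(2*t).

q = C2 + C1*exp(2*t) - 3*t*exp(2*t)/2

Divide through by 4: q'' - 2q' = -3*exp(2*t).
Characteristic equation r² - 2r = 0 factors as (r - 2)r = 0, so r = 2, 0.
Hence q_h = C1*exp(2*t) + C2.
Since exp(2*t) solves the homogeneous equation (r = 2 is a root of multiplicity 1), multiply the trial by t. Try q_p = A*t*exp(2*t). Substituting into the equation and dividing by exp(2*t) gives A = -3/2, so q_p = -3*t*exp(2*t)/2.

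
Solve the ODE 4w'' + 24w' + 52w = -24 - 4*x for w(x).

Divide through by 4: w'' + 6w' + 13w = -6 - x.
Characteristic equation r² + 6r + 13 = 0 has discriminant (6)² - 4·(13) = -16 < 0, so r = -3 ± 2i.
Hence w_h = C1*cos(2*x)*exp(-3*x) + C2*exp(-3*x)*sin(2*x).
For the particular solution try w_p = A0 + A1*x. Substituting and matching coefficients of each power of x gives A0 = -72/169, A1 = -1/13, so w_p = -72/169 - x/13.

w = -72/169 - x/13 + C1*cos(2*x)*exp(-3*x) + C2*exp(-3*x)*sin(2*x)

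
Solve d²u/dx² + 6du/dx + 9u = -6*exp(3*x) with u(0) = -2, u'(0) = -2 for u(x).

u = -11*exp(-3*x)/6 - exp(3*x)/6 - 7*x*exp(-3*x)

Characteristic equation r² + 6r + 9 = 0 has discriminant (6)² - 4·(9) = 0, so r = -3 is a repeated root.
Hence u_h = (C1 + C2*x)*exp(-3*x).
Try u_p = A*exp(3*x). Substituting into the equation and dividing by exp(3*x) gives A = -1/6, so u_p = -exp(3*x)/6.
General solution: u = -exp(3*x)/6 + C1*exp(-3*x) + C2*x*exp(-3*x).
Apply the initial conditions: u(0) = -1/6 + C1 = -2 and u'(0) = -1/2 + C2 - 3*C1 = -2. Solving gives C1 = -11/6, C2 = -7.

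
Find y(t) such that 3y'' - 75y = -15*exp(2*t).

y = 5*exp(2*t)/21 + C1*exp(5*t) + C2*exp(-5*t)

Divide through by 3: y'' - 25y = -5*exp(2*t).
Characteristic equation r² - 25 = 0 factors as (r - 5)(r + 5) = 0, so r = 5, -5.
Hence y_h = C1*exp(5*t) + C2*exp(-5*t).
Try y_p = A*exp(2*t). Substituting into the equation and dividing by exp(2*t) gives A = 5/21, so y_p = 5*exp(2*t)/21.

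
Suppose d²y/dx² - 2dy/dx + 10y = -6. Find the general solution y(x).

Characteristic equation r² - 2r + 10 = 0 has discriminant (-2)² - 4·(10) = -36 < 0, so r = 1 ± 3i.
Hence y_h = C1*cos(3*x)*exp(x) + C2*exp(x)*sin(3*x).
For the particular solution try y_p = A0. Substituting and matching coefficients of each power of x gives A0 = -3/5, so y_p = -3/5.

y = -3/5 + C1*cos(3*x)*exp(x) + C2*exp(x)*sin(3*x)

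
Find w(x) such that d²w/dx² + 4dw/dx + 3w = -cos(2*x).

Characteristic equation r² + 4r + 3 = 0 factors as (r + 3)(r + 1) = 0, so r = -3, -1.
Hence w_h = C1*exp(-3*x) + C2*exp(-x).
Try w_p = A*cos(2*x) + B*sin(2*x). Substituting and equating the coefficients of cos(2x) and sin(2x) gives A = 1/65, B = -8/65, so w_p = -8*sin(2*x)/65 + cos(2*x)/65.

w = -8*sin(2*x)/65 + cos(2*x)/65 + C1*exp(-3*x) + C2*exp(-x)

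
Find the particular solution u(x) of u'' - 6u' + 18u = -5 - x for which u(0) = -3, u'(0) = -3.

Characteristic equation r² - 6r + 18 = 0 has discriminant (-6)² - 4·(18) = -36 < 0, so r = 3 ± 3i.
Hence u_h = C1*cos(3*x)*exp(3*x) + C2*exp(3*x)*sin(3*x).
For the particular solution try u_p = A0 + A1*x. Substituting and matching coefficients of each power of x gives A0 = -8/27, A1 = -1/18, so u_p = -8/27 - x/18.
General solution: u = -8/27 - x/18 + C1*cos(3*x)*exp(3*x) + C2*exp(3*x)*sin(3*x).
Apply the initial conditions: u(0) = -8/27 + C1 = -3 and u'(0) = -1/18 + 3*C1 + 3*C2 = -3. Solving gives C1 = -73/27, C2 = 31/18.

u = -8/27 - x/18 - 73*cos(3*x)*exp(3*x)/27 + 31*exp(3*x)*sin(3*x)/18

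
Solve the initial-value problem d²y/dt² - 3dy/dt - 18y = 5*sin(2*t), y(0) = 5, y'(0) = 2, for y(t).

Characteristic equation r² - 3r - 18 = 0 factors as (r - 6)(r + 3) = 0, so r = 6, -3.
Hence y_h = C1*exp(6*t) + C2*exp(-3*t).
Try y_p = A*cos(2*t) + B*sin(2*t). Substituting and equating the coefficients of cos(2t) and sin(2t) gives A = 3/52, B = -11/52, so y_p = -11*sin(2*t)/52 + 3*cos(2*t)/52.
General solution: y = -11*sin(2*t)/52 + 3*cos(2*t)/52 + C1*exp(6*t) + C2*exp(-3*t).
Apply the initial conditions: y(0) = 3/52 + C1 + C2 = 5 and y'(0) = -11/26 - 3*C2 + 6*C1 = 2. Solving gives C1 = 23/12, C2 = 118/39.

y = -11*sin(2*t)/52 + 3*cos(2*t)/52 + 23*exp(6*t)/12 + 118*exp(-3*t)/39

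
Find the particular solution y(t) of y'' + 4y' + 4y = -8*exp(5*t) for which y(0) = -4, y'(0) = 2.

y = -188*exp(-2*t)/49 - 8*exp(5*t)/49 - 34*t*exp(-2*t)/7

Characteristic equation r² + 4r + 4 = 0 has discriminant (4)² - 4·(4) = 0, so r = -2 is a repeated root.
Hence y_h = (C1 + C2*t)*exp(-2*t).
Try y_p = A*exp(5*t). Substituting into the equation and dividing by exp(5*t) gives A = -8/49, so y_p = -8*exp(5*t)/49.
General solution: y = -8*exp(5*t)/49 + C1*exp(-2*t) + C2*t*exp(-2*t).
Apply the initial conditions: y(0) = -8/49 + C1 = -4 and y'(0) = -40/49 + C2 - 2*C1 = 2. Solving gives C1 = -188/49, C2 = -34/7.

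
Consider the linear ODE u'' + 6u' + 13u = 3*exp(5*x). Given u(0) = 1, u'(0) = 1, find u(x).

u = 3*exp(5*x)/68 + 31*exp(-3*x)*sin(2*x)/17 + 65*cos(2*x)*exp(-3*x)/68

Characteristic equation r² + 6r + 13 = 0 has discriminant (6)² - 4·(13) = -16 < 0, so r = -3 ± 2i.
Hence u_h = C1*cos(2*x)*exp(-3*x) + C2*exp(-3*x)*sin(2*x).
Try u_p = A*exp(5*x). Substituting into the equation and dividing by exp(5*x) gives A = 3/68, so u_p = 3*exp(5*x)/68.
General solution: u = 3*exp(5*x)/68 + C1*cos(2*x)*exp(-3*x) + C2*exp(-3*x)*sin(2*x).
Apply the initial conditions: u(0) = 3/68 + C1 = 1 and u'(0) = 15/68 - 3*C1 + 2*C2 = 1. Solving gives C1 = 65/68, C2 = 31/17.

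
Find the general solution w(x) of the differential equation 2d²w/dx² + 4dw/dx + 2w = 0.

w = C1*exp(-x) + C2*x*exp(-x)

Divide through by 2: w'' + 2w' + w = 0.
Characteristic equation r² + 2r + 1 = 0 has discriminant (2)² - 4·(1) = 0, so r = -1 is a repeated root.
Hence w_h = (C1 + C2*x)*exp(-x).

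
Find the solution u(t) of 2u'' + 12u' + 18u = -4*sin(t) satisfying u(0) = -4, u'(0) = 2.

Divide through by 2: u'' + 6u' + 9u = -2*sin(t).
Characteristic equation r² + 6r + 9 = 0 has discriminant (6)² - 4·(9) = 0, so r = -3 is a repeated root.
Hence u_h = (C1 + C2*t)*exp(-3*t).
Try u_p = A*cos(t) + B*sin(t). Substituting and equating the coefficients of cos(t) and sin(t) gives A = 3/25, B = -4/25, so u_p = -4*sin(t)/25 + 3*cos(t)/25.
General solution: u = -4*sin(t)/25 + 3*cos(t)/25 + C1*exp(-3*t) + C2*t*exp(-3*t).
Apply the initial conditions: u(0) = 3/25 + C1 = -4 and u'(0) = -4/25 + C2 - 3*C1 = 2. Solving gives C1 = -103/25, C2 = -51/5.

u = -103*exp(-3*t)/25 - 4*sin(t)/25 + 3*cos(t)/25 - 51*t*exp(-3*t)/5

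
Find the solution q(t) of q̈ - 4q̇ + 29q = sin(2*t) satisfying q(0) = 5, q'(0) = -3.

Characteristic equation r² - 4r + 29 = 0 has discriminant (-4)² - 4·(29) = -100 < 0, so r = 2 ± 5i.
Hence q_h = C1*cos(5*t)*exp(2*t) + C2*exp(2*t)*sin(5*t).
Try q_p = A*cos(2*t) + B*sin(2*t). Substituting and equating the coefficients of cos(2t) and sin(2t) gives A = 8/689, B = 25/689, so q_p = 8*cos(2*t)/689 + 25*sin(2*t)/689.
General solution: q = 8*cos(2*t)/689 + 25*sin(2*t)/689 + C1*cos(5*t)*exp(2*t) + C2*exp(2*t)*sin(5*t).
Apply the initial conditions: q(0) = 8/689 + C1 = 5 and q'(0) = 50/689 + 2*C1 + 5*C2 = -3. Solving gives C1 = 3437/689, C2 = -8991/3445.

q = 8*cos(2*t)/689 + 25*sin(2*t)/689 - 8991*exp(2*t)*sin(5*t)/3445 + 3437*cos(5*t)*exp(2*t)/689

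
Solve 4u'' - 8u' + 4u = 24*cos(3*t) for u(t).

Divide through by 4: u'' - 2u' + u = 6*cos(3*t).
Characteristic equation r² - 2r + 1 = 0 has discriminant (-2)² - 4·(1) = 0, so r = 1 is a repeated root.
Hence u_h = (C1 + C2*t)*exp(t).
Try u_p = A*cos(3*t) + B*sin(3*t). Substituting and equating the coefficients of cos(3t) and sin(3t) gives A = -12/25, B = -9/25, so u_p = -12*cos(3*t)/25 - 9*sin(3*t)/25.

u = -12*cos(3*t)/25 - 9*sin(3*t)/25 + C1*exp(t) + C2*t*exp(t)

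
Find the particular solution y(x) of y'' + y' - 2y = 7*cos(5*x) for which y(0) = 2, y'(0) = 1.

Characteristic equation r² + r - 2 = 0 factors as (r + 2)(r - 1) = 0, so r = -2, 1.
Hence y_h = C1*exp(-2*x) + C2*exp(x).
Try y_p = A*cos(5*x) + B*sin(5*x). Substituting and equating the coefficients of cos(5x) and sin(5x) gives A = -189/754, B = 35/754, so y_p = -189*cos(5*x)/754 + 35*sin(5*x)/754.
General solution: y = -189*cos(5*x)/754 + 35*sin(5*x)/754 + C1*exp(-2*x) + C2*exp(x).
Apply the initial conditions: y(0) = -189/754 + C1 + C2 = 2 and y'(0) = 175/754 + C2 - 2*C1 = 1. Solving gives C1 = 43/87, C2 = 137/78.

y = -189*cos(5*x)/754 + 35*sin(5*x)/754 + 43*exp(-2*x)/87 + 137*exp(x)/78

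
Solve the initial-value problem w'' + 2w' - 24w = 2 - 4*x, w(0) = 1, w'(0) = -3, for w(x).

w = -5/72 + x/6 + 13*exp(4*x)/40 + 67*exp(-6*x)/90

Characteristic equation r² + 2r - 24 = 0 factors as (r + 6)(r - 4) = 0, so r = -6, 4.
Hence w_h = C1*exp(-6*x) + C2*exp(4*x).
For the particular solution try w_p = A0 + A1*x. Substituting and matching coefficients of each power of x gives A0 = -5/72, A1 = 1/6, so w_p = -5/72 + x/6.
General solution: w = -5/72 + x/6 + C1*exp(-6*x) + C2*exp(4*x).
Apply the initial conditions: w(0) = -5/72 + C1 + C2 = 1 and w'(0) = 1/6 - 6*C1 + 4*C2 = -3. Solving gives C1 = 67/90, C2 = 13/40.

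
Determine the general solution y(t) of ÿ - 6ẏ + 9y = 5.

y = 5/9 + C1*exp(3*t) + C2*t*exp(3*t)

Characteristic equation r² - 6r + 9 = 0 has discriminant (-6)² - 4·(9) = 0, so r = 3 is a repeated root.
Hence y_h = (C1 + C2*t)*exp(3*t).
For the particular solution try y_p = A0. Substituting and matching coefficients of each power of t gives A0 = 5/9, so y_p = 5/9.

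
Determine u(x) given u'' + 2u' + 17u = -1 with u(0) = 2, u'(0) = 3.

u = -1/17 + 35*cos(4*x)*exp(-x)/17 + 43*exp(-x)*sin(4*x)/34

Characteristic equation r² + 2r + 17 = 0 has discriminant (2)² - 4·(17) = -64 < 0, so r = -1 ± 4i.
Hence u_h = C1*cos(4*x)*exp(-x) + C2*exp(-x)*sin(4*x).
For the particular solution try u_p = A0. Substituting and matching coefficients of each power of x gives A0 = -1/17, so u_p = -1/17.
General solution: u = -1/17 + C1*cos(4*x)*exp(-x) + C2*exp(-x)*sin(4*x).
Apply the initial conditions: u(0) = -1/17 + C1 = 2 and u'(0) = -C1 + 4*C2 = 3. Solving gives C1 = 35/17, C2 = 43/34.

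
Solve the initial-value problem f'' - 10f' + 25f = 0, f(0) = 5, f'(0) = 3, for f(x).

f = 5*exp(5*x) - 22*x*exp(5*x)

Characteristic equation r² - 10r + 25 = 0 has discriminant (-10)² - 4·(25) = 0, so r = 5 is a repeated root.
Hence f_h = (C1 + C2*x)*exp(5*x).
Apply the initial conditions: f(0) = C1 = 5 and f'(0) = C2 + 5*C1 = 3. Solving gives C1 = 5, C2 = -22.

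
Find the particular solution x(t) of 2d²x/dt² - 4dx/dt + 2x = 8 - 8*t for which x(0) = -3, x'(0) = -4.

Divide through by 2: x'' - 2x' + x = 4 - 4*t.
Characteristic equation r² - 2r + 1 = 0 has discriminant (-2)² - 4·(1) = 0, so r = 1 is a repeated root.
Hence x_h = (C1 + C2*t)*exp(t).
For the particular solution try x_p = A0 + A1*t. Substituting and matching coefficients of each power of t gives A0 = -4, A1 = -4, so x_p = -4 - 4*t.
General solution: x = -4 - 4*t + C1*exp(t) + C2*t*exp(t).
Apply the initial conditions: x(0) = -4 + C1 = -3 and x'(0) = -4 + C1 + C2 = -4. Solving gives C1 = 1, C2 = -1.

x = -4 - 4*t - t*exp(t) + exp(t)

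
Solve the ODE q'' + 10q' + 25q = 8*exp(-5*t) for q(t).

Characteristic equation r² + 10r + 25 = 0 has discriminant (10)² - 4·(25) = 0, so r = -5 is a repeated root.
Hence q_h = (C1 + C2*t)*exp(-5*t).
Since exp(-5*t) solves the homogeneous equation (r = -5 is a root of multiplicity 2), multiply the trial by t^2. Try q_p = A*t^2*exp(-5*t). Substituting into the equation and dividing by exp(-5*t) gives A = 4, so q_p = 4*t^2*exp(-5*t).

q = C1*exp(-5*t) + 4*t**2*exp(-5*t) + C2*t*exp(-5*t)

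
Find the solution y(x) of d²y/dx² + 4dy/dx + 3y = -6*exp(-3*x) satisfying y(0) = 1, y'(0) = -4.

y = -2*exp(-x) + 3*exp(-3*x) + 3*x*exp(-3*x)

Characteristic equation r² + 4r + 3 = 0 factors as (r + 1)(r + 3) = 0, so r = -1, -3.
Hence y_h = C1*exp(-x) + C2*exp(-3*x).
Since exp(-3*x) solves the homogeneous equation (r = -3 is a root of multiplicity 1), multiply the trial by x. Try y_p = A*x*exp(-3*x). Substituting into the equation and dividing by exp(-3*x) gives A = 3, so y_p = 3*x*exp(-3*x).
General solution: y = C1*exp(-x) + C2*exp(-3*x) + 3*x*exp(-3*x).
Apply the initial conditions: y(0) = C1 + C2 = 1 and y'(0) = 3 - C1 - 3*C2 = -4. Solving gives C1 = -2, C2 = 3.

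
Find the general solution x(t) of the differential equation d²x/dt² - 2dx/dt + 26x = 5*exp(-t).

x = 5*exp(-t)/29 + C1*cos(5*t)*exp(t) + C2*exp(t)*sin(5*t)

Characteristic equation r² - 2r + 26 = 0 has discriminant (-2)² - 4·(26) = -100 < 0, so r = 1 ± 5i.
Hence x_h = C1*cos(5*t)*exp(t) + C2*exp(t)*sin(5*t).
Try x_p = A*exp(-t). Substituting into the equation and dividing by exp(-t) gives A = 5/29, so x_p = 5*exp(-t)/29.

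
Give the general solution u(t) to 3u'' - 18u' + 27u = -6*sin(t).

Divide through by 3: u'' - 6u' + 9u = -2*sin(t).
Characteristic equation r² - 6r + 9 = 0 has discriminant (-6)² - 4·(9) = 0, so r = 3 is a repeated root.
Hence u_h = (C1 + C2*t)*exp(3*t).
Try u_p = A*cos(t) + B*sin(t). Substituting and equating the coefficients of cos(t) and sin(t) gives A = -3/25, B = -4/25, so u_p = -4*sin(t)/25 - 3*cos(t)/25.

u = -4*sin(t)/25 - 3*cos(t)/25 + C1*exp(3*t) + C2*t*exp(3*t)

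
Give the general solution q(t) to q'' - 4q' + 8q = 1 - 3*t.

q = -1/16 - 3*t/8 + C1*cos(2*t)*exp(2*t) + C2*exp(2*t)*sin(2*t)

Characteristic equation r² - 4r + 8 = 0 has discriminant (-4)² - 4·(8) = -16 < 0, so r = 2 ± 2i.
Hence q_h = C1*cos(2*t)*exp(2*t) + C2*exp(2*t)*sin(2*t).
For the particular solution try q_p = A0 + A1*t. Substituting and matching coefficients of each power of t gives A0 = -1/16, A1 = -3/8, so q_p = -1/16 - 3*t/8.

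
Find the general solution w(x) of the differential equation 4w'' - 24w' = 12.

Divide through by 4: w'' - 6w' = 3.
Characteristic equation r² - 6r = 0 factors as (r - 6)r = 0, so r = 6, 0.
Hence w_h = C1*exp(6*x) + C2.
Since 0 is a characteristic root (multiplicity 1), multiply the polynomial trial by x: try w_p = A0*x. Substituting and matching coefficients of each power of x gives A0 = -1/2, so w_p = -x/2.

w = C2 - x/2 + C1*exp(6*x)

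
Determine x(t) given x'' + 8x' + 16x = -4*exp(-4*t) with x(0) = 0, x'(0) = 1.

Characteristic equation r² + 8r + 16 = 0 has discriminant (8)² - 4·(16) = 0, so r = -4 is a repeated root.
Hence x_h = (C1 + C2*t)*exp(-4*t).
Since exp(-4*t) solves the homogeneous equation (r = -4 is a root of multiplicity 2), multiply the trial by t^2. Try x_p = A*t^2*exp(-4*t). Substituting into the equation and dividing by exp(-4*t) gives A = -2, so x_p = -2*t^2*exp(-4*t).
General solution: x = C1*exp(-4*t) - 2*t^2*exp(-4*t) + C2*t*exp(-4*t).
Apply the initial conditions: x(0) = C1 = 0 and x'(0) = C2 - 4*C1 = 1. Solving gives C1 = 0, C2 = 1.

x = t*exp(-4*t) - 2*t**2*exp(-4*t)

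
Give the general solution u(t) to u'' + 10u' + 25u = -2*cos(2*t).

Characteristic equation r² + 10r + 25 = 0 has discriminant (10)² - 4·(25) = 0, so r = -5 is a repeated root.
Hence u_h = (C1 + C2*t)*exp(-5*t).
Try u_p = A*cos(2*t) + B*sin(2*t). Substituting and equating the coefficients of cos(2t) and sin(2t) gives A = -42/841, B = -40/841, so u_p = -42*cos(2*t)/841 - 40*sin(2*t)/841.

u = -42*cos(2*t)/841 - 40*sin(2*t)/841 + C1*exp(-5*t) + C2*t*exp(-5*t)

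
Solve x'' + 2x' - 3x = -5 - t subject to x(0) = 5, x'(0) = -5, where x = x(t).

x = 17/9 + t/3 + 19*exp(-3*t)/9 + exp(t)

Characteristic equation r² + 2r - 3 = 0 factors as (r + 3)(r - 1) = 0, so r = -3, 1.
Hence x_h = C1*exp(-3*t) + C2*exp(t).
For the particular solution try x_p = A0 + A1*t. Substituting and matching coefficients of each power of t gives A0 = 17/9, A1 = 1/3, so x_p = 17/9 + t/3.
General solution: x = 17/9 + t/3 + C1*exp(-3*t) + C2*exp(t).
Apply the initial conditions: x(0) = 17/9 + C1 + C2 = 5 and x'(0) = 1/3 + C2 - 3*C1 = -5. Solving gives C1 = 19/9, C2 = 1.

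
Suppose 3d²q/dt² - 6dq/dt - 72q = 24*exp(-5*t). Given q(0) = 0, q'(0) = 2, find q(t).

Divide through by 3: q'' - 2q' - 24q = 8*exp(-5*t).
Characteristic equation r² - 2r - 24 = 0 factors as (r - 6)(r + 4) = 0, so r = 6, -4.
Hence q_h = C1*exp(6*t) + C2*exp(-4*t).
Try q_p = A*exp(-5*t). Substituting into the equation and dividing by exp(-5*t) gives A = 8/11, so q_p = 8*exp(-5*t)/11.
General solution: q = 8*exp(-5*t)/11 + C1*exp(6*t) + C2*exp(-4*t).
Apply the initial conditions: q(0) = 8/11 + C1 + C2 = 0 and q'(0) = -40/11 - 4*C2 + 6*C1 = 2. Solving gives C1 = 3/11, C2 = -1.

q = -exp(-4*t) + 3*exp(6*t)/11 + 8*exp(-5*t)/11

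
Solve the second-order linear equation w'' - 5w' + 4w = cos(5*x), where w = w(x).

Characteristic equation r² - 5r + 4 = 0 factors as (r - 1)(r - 4) = 0, so r = 1, 4.
Hence w_h = C1*exp(x) + C2*exp(4*x).
Try w_p = A*cos(5*x) + B*sin(5*x). Substituting and equating the coefficients of cos(5x) and sin(5x) gives A = -21/1066, B = -25/1066, so w_p = -25*sin(5*x)/1066 - 21*cos(5*x)/1066.

w = -25*sin(5*x)/1066 - 21*cos(5*x)/1066 + C1*exp(x) + C2*exp(4*x)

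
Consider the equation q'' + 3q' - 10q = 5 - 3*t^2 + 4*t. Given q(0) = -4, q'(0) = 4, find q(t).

Characteristic equation r² + 3r - 10 = 0 factors as (r + 5)(r - 2) = 0, so r = -5, 2.
Hence q_h = C1*exp(-5*t) + C2*exp(2*t).
For the particular solution try q_p = A0 + A1*t + A2*t^2. Substituting and matching coefficients of each power of t gives A0 = -253/500, A1 = -11/50, A2 = 3/10, so q_p = -253/500 - 11*t/50 + 3*t^2/10.
General solution: q = -253/500 - 11*t/50 + 3*t^2/10 + C1*exp(-5*t) + C2*exp(2*t).
Apply the initial conditions: q(0) = -253/500 + C1 + C2 = -4 and q'(0) = -11/50 - 5*C1 + 2*C2 = 4. Solving gives C1 = -1401/875, C2 = -53/28.

q = -253/500 - 1401*exp(-5*t)/875 - 53*exp(2*t)/28 - 11*t/50 + 3*t**2/10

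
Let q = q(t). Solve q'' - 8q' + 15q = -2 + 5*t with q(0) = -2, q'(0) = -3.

q = 2/45 - 31*exp(3*t)/9 + t/3 + 7*exp(5*t)/5

Characteristic equation r² - 8r + 15 = 0 factors as (r - 5)(r - 3) = 0, so r = 5, 3.
Hence q_h = C1*exp(5*t) + C2*exp(3*t).
For the particular solution try q_p = A0 + A1*t. Substituting and matching coefficients of each power of t gives A0 = 2/45, A1 = 1/3, so q_p = 2/45 + t/3.
General solution: q = 2/45 + t/3 + C1*exp(5*t) + C2*exp(3*t).
Apply the initial conditions: q(0) = 2/45 + C1 + C2 = -2 and q'(0) = 1/3 + 3*C2 + 5*C1 = -3. Solving gives C1 = 7/5, C2 = -31/9.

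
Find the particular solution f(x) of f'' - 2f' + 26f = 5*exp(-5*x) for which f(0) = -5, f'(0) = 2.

Characteristic equation r² - 2r + 26 = 0 has discriminant (-2)² - 4·(26) = -100 < 0, so r = 1 ± 5i.
Hence f_h = C1*cos(5*x)*exp(x) + C2*exp(x)*sin(5*x).
Try f_p = A*exp(-5*x). Substituting into the equation and dividing by exp(-5*x) gives A = 5/61, so f_p = 5*exp(-5*x)/61.
General solution: f = 5*exp(-5*x)/61 + C1*cos(5*x)*exp(x) + C2*exp(x)*sin(5*x).
Apply the initial conditions: f(0) = 5/61 + C1 = -5 and f'(0) = -25/61 + C1 + 5*C2 = 2. Solving gives C1 = -310/61, C2 = 457/305.

f = 5*exp(-5*x)/61 - 310*cos(5*x)*exp(x)/61 + 457*exp(x)*sin(5*x)/305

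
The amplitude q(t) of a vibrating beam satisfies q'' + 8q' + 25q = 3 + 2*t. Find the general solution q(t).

Characteristic equation r² + 8r + 25 = 0 has discriminant (8)² - 4·(25) = -36 < 0, so r = -4 ± 3i.
Hence q_h = C1*cos(3*t)*exp(-4*t) + C2*exp(-4*t)*sin(3*t).
For the particular solution try q_p = A0 + A1*t. Substituting and matching coefficients of each power of t gives A0 = 59/625, A1 = 2/25, so q_p = 59/625 + 2*t/25.

q = 59/625 + 2*t/25 + C1*cos(3*t)*exp(-4*t) + C2*exp(-4*t)*sin(3*t)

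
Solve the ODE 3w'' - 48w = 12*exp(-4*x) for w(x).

Divide through by 3: w'' - 16w = 4*exp(-4*x).
Characteristic equation r² - 16 = 0 factors as (r - 4)(r + 4) = 0, so r = 4, -4.
Hence w_h = C1*exp(4*x) + C2*exp(-4*x).
Since exp(-4*x) solves the homogeneous equation (r = -4 is a root of multiplicity 1), multiply the trial by x. Try w_p = A*x*exp(-4*x). Substituting into the equation and dividing by exp(-4*x) gives A = -1/2, so w_p = -x*exp(-4*x)/2.

w = C1*exp(4*x) + C2*exp(-4*x) - x*exp(-4*x)/2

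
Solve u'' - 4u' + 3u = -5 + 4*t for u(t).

Characteristic equation r² - 4r + 3 = 0 factors as (r - 3)(r - 1) = 0, so r = 3, 1.
Hence u_h = C1*exp(3*t) + C2*exp(t).
For the particular solution try u_p = A0 + A1*t. Substituting and matching coefficients of each power of t gives A0 = 1/9, A1 = 4/3, so u_p = 1/9 + 4*t/3.

u = 1/9 + 4*t/3 + C1*exp(3*t) + C2*exp(t)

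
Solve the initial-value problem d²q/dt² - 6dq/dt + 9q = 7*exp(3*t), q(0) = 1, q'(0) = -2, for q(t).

Characteristic equation r² - 6r + 9 = 0 has discriminant (-6)² - 4·(9) = 0, so r = 3 is a repeated root.
Hence q_h = (C1 + C2*t)*exp(3*t).
Since exp(3*t) solves the homogeneous equation (r = 3 is a root of multiplicity 2), multiply the trial by t^2. Try q_p = A*t^2*exp(3*t). Substituting into the equation and dividing by exp(3*t) gives A = 7/2, so q_p = 7*t^2*exp(3*t)/2.
General solution: q = C1*exp(3*t) + 7*t^2*exp(3*t)/2 + C2*t*exp(3*t).
Apply the initial conditions: q(0) = C1 = 1 and q'(0) = C2 + 3*C1 = -2. Solving gives C1 = 1, C2 = -5.

q = -5*t*exp(3*t) + 7*t**2*exp(3*t)/2 + exp(3*t)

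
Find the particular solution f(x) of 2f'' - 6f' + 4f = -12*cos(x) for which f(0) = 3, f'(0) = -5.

Divide through by 2: f'' - 3f' + 2f = -6*cos(x).
Characteristic equation r² - 3r + 2 = 0 factors as (r - 2)(r - 1) = 0, so r = 2, 1.
Hence f_h = C1*exp(2*x) + C2*exp(x).
Try f_p = A*cos(x) + B*sin(x). Substituting and equating the coefficients of cos(x) and sin(x) gives A = -3/5, B = 9/5, so f_p = -3*cos(x)/5 + 9*sin(x)/5.
General solution: f = -3*cos(x)/5 + 9*sin(x)/5 + C1*exp(2*x) + C2*exp(x).
Apply the initial conditions: f(0) = -3/5 + C1 + C2 = 3 and f'(0) = 9/5 + C2 + 2*C1 = -5. Solving gives C1 = -52/5, C2 = 14.

f = 14*exp(x) - 52*exp(2*x)/5 - 3*cos(x)/5 + 9*sin(x)/5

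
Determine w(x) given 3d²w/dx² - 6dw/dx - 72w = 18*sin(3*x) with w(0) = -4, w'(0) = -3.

Divide through by 3: w'' - 2w' - 24w = 6*sin(3*x).
Characteristic equation r² - 2r - 24 = 0 factors as (r - 6)(r + 4) = 0, so r = 6, -4.
Hence w_h = C1*exp(6*x) + C2*exp(-4*x).
Try w_p = A*cos(3*x) + B*sin(3*x). Substituting and equating the coefficients of cos(3x) and sin(3x) gives A = 4/125, B = -22/125, so w_p = -22*sin(3*x)/125 + 4*cos(3*x)/125.
General solution: w = -22*sin(3*x)/125 + 4*cos(3*x)/125 + C1*exp(6*x) + C2*exp(-4*x).
Apply the initial conditions: w(0) = 4/125 + C1 + C2 = -4 and w'(0) = -66/125 - 4*C2 + 6*C1 = -3. Solving gives C1 = -93/50, C2 = -543/250.

w = -543*exp(-4*x)/250 - 93*exp(6*x)/50 - 22*sin(3*x)/125 + 4*cos(3*x)/125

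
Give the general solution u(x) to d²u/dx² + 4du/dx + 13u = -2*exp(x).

u = -exp(x)/9 + C1*cos(3*x)*exp(-2*x) + C2*exp(-2*x)*sin(3*x)

Characteristic equation r² + 4r + 13 = 0 has discriminant (4)² - 4·(13) = -36 < 0, so r = -2 ± 3i.
Hence u_h = C1*cos(3*x)*exp(-2*x) + C2*exp(-2*x)*sin(3*x).
Try u_p = A*exp(x). Substituting into the equation and dividing by exp(x) gives A = -1/9, so u_p = -exp(x)/9.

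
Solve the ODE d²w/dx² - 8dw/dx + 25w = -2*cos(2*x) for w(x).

Characteristic equation r² - 8r + 25 = 0 has discriminant (-8)² - 4·(25) = -36 < 0, so r = 4 ± 3i.
Hence w_h = C1*cos(3*x)*exp(4*x) + C2*exp(4*x)*sin(3*x).
Try w_p = A*cos(2*x) + B*sin(2*x). Substituting and equating the coefficients of cos(2x) and sin(2x) gives A = -42/697, B = 32/697, so w_p = -42*cos(2*x)/697 + 32*sin(2*x)/697.

w = -42*cos(2*x)/697 + 32*sin(2*x)/697 + C1*cos(3*x)*exp(4*x) + C2*exp(4*x)*sin(3*x)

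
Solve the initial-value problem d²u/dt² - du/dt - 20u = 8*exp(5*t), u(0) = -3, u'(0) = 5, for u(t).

u = -172*exp(-4*t)/81 - 71*exp(5*t)/81 + 8*t*exp(5*t)/9

Characteristic equation r² - r - 20 = 0 factors as (r - 5)(r + 4) = 0, so r = 5, -4.
Hence u_h = C1*exp(5*t) + C2*exp(-4*t).
Since exp(5*t) solves the homogeneous equation (r = 5 is a root of multiplicity 1), multiply the trial by t. Try u_p = A*t*exp(5*t). Substituting into the equation and dividing by exp(5*t) gives A = 8/9, so u_p = 8*t*exp(5*t)/9.
General solution: u = C1*exp(5*t) + C2*exp(-4*t) + 8*t*exp(5*t)/9.
Apply the initial conditions: u(0) = C1 + C2 = -3 and u'(0) = 8/9 - 4*C2 + 5*C1 = 5. Solving gives C1 = -71/81, C2 = -172/81.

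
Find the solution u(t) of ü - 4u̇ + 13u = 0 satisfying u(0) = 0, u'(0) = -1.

u = -exp(2*t)*sin(3*t)/3

Characteristic equation r² - 4r + 13 = 0 has discriminant (-4)² - 4·(13) = -36 < 0, so r = 2 ± 3i.
Hence u_h = C1*cos(3*t)*exp(2*t) + C2*exp(2*t)*sin(3*t).
Apply the initial conditions: u(0) = C1 = 0 and u'(0) = 2*C1 + 3*C2 = -1. Solving gives C1 = 0, C2 = -1/3.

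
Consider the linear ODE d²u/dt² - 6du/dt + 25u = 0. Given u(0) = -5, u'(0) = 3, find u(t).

u = -5*cos(4*t)*exp(3*t) + 9*exp(3*t)*sin(4*t)/2

Characteristic equation r² - 6r + 25 = 0 has discriminant (-6)² - 4·(25) = -64 < 0, so r = 3 ± 4i.
Hence u_h = C1*cos(4*t)*exp(3*t) + C2*exp(3*t)*sin(4*t).
Apply the initial conditions: u(0) = C1 = -5 and u'(0) = 3*C1 + 4*C2 = 3. Solving gives C1 = -5, C2 = 9/2.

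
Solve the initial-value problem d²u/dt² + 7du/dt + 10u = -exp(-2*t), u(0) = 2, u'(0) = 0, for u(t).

u = -13*exp(-5*t)/9 + 31*exp(-2*t)/9 - t*exp(-2*t)/3

Characteristic equation r² + 7r + 10 = 0 factors as (r + 5)(r + 2) = 0, so r = -5, -2.
Hence u_h = C1*exp(-5*t) + C2*exp(-2*t).
Since exp(-2*t) solves the homogeneous equation (r = -2 is a root of multiplicity 1), multiply the trial by t. Try u_p = A*t*exp(-2*t). Substituting into the equation and dividing by exp(-2*t) gives A = -1/3, so u_p = -t*exp(-2*t)/3.
General solution: u = C1*exp(-5*t) + C2*exp(-2*t) - t*exp(-2*t)/3.
Apply the initial conditions: u(0) = C1 + C2 = 2 and u'(0) = -1/3 - 5*C1 - 2*C2 = 0. Solving gives C1 = -13/9, C2 = 31/9.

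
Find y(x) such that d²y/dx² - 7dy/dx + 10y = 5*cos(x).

Characteristic equation r² - 7r + 10 = 0 factors as (r - 5)(r - 2) = 0, so r = 5, 2.
Hence y_h = C1*exp(5*x) + C2*exp(2*x).
Try y_p = A*cos(x) + B*sin(x). Substituting and equating the coefficients of cos(x) and sin(x) gives A = 9/26, B = -7/26, so y_p = -7*sin(x)/26 + 9*cos(x)/26.

y = -7*sin(x)/26 + 9*cos(x)/26 + C1*exp(5*x) + C2*exp(2*x)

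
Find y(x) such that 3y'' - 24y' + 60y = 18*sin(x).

Divide through by 3: y'' - 8y' + 20y = 6*sin(x).
Characteristic equation r² - 8r + 20 = 0 has discriminant (-8)² - 4·(20) = -16 < 0, so r = 4 ± 2i.
Hence y_h = C1*cos(2*x)*exp(4*x) + C2*exp(4*x)*sin(2*x).
Try y_p = A*cos(x) + B*sin(x). Substituting and equating the coefficients of cos(x) and sin(x) gives A = 48/425, B = 114/425, so y_p = 48*cos(x)/425 + 114*sin(x)/425.

y = 48*cos(x)/425 + 114*sin(x)/425 + C1*cos(2*x)*exp(4*x) + C2*exp(4*x)*sin(2*x)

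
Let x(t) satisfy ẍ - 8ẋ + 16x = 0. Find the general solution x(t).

x = C1*exp(4*t) + C2*t*exp(4*t)

Characteristic equation r² - 8r + 16 = 0 has discriminant (-8)² - 4·(16) = 0, so r = 4 is a repeated root.
Hence x_h = (C1 + C2*t)*exp(4*t).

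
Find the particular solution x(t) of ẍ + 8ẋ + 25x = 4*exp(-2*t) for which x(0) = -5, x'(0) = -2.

x = 4*exp(-2*t)/13 - 98*exp(-4*t)*sin(3*t)/13 - 69*cos(3*t)*exp(-4*t)/13

Characteristic equation r² + 8r + 25 = 0 has discriminant (8)² - 4·(25) = -36 < 0, so r = -4 ± 3i.
Hence x_h = C1*cos(3*t)*exp(-4*t) + C2*exp(-4*t)*sin(3*t).
Try x_p = A*exp(-2*t). Substituting into the equation and dividing by exp(-2*t) gives A = 4/13, so x_p = 4*exp(-2*t)/13.
General solution: x = 4*exp(-2*t)/13 + C1*cos(3*t)*exp(-4*t) + C2*exp(-4*t)*sin(3*t).
Apply the initial conditions: x(0) = 4/13 + C1 = -5 and x'(0) = -8/13 - 4*C1 + 3*C2 = -2. Solving gives C1 = -69/13, C2 = -98/13.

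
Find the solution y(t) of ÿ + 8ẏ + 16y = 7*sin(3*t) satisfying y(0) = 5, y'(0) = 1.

Characteristic equation r² + 8r + 16 = 0 has discriminant (8)² - 4·(16) = 0, so r = -4 is a repeated root.
Hence y_h = (C1 + C2*t)*exp(-4*t).
Try y_p = A*cos(3*t) + B*sin(3*t). Substituting and equating the coefficients of cos(3t) and sin(3t) gives A = -168/625, B = 49/625, so y_p = -168*cos(3*t)/625 + 49*sin(3*t)/625.
General solution: y = -168*cos(3*t)/625 + 49*sin(3*t)/625 + C1*exp(-4*t) + C2*t*exp(-4*t).
Apply the initial conditions: y(0) = -168/625 + C1 = 5 and y'(0) = 147/625 + C2 - 4*C1 = 1. Solving gives C1 = 3293/625, C2 = 546/25.

y = -168*cos(3*t)/625 + 49*sin(3*t)/625 + 3293*exp(-4*t)/625 + 546*t*exp(-4*t)/25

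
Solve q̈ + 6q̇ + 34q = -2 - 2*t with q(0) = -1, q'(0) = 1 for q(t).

q = -14/289 - t/17 - 519*exp(-3*t)*sin(5*t)/1445 - 275*cos(5*t)*exp(-3*t)/289

Characteristic equation r² + 6r + 34 = 0 has discriminant (6)² - 4·(34) = -100 < 0, so r = -3 ± 5i.
Hence q_h = C1*cos(5*t)*exp(-3*t) + C2*exp(-3*t)*sin(5*t).
For the particular solution try q_p = A0 + A1*t. Substituting and matching coefficients of each power of t gives A0 = -14/289, A1 = -1/17, so q_p = -14/289 - t/17.
General solution: q = -14/289 - t/17 + C1*cos(5*t)*exp(-3*t) + C2*exp(-3*t)*sin(5*t).
Apply the initial conditions: q(0) = -14/289 + C1 = -1 and q'(0) = -1/17 - 3*C1 + 5*C2 = 1. Solving gives C1 = -275/289, C2 = -519/1445.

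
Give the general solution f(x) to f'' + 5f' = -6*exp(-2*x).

Characteristic equation r² + 5r = 0 factors as (r + 5)r = 0, so r = -5, 0.
Hence f_h = C1*exp(-5*x) + C2.
Try f_p = A*exp(-2*x). Substituting into the equation and dividing by exp(-2*x) gives A = 1, so f_p = exp(-2*x).

f = C2 + C1*exp(-5*x) + exp(-2*x)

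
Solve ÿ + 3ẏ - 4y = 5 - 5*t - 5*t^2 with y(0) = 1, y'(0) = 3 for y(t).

Characteristic equation r² + 3r - 4 = 0 factors as (r + 4)(r - 1) = 0, so r = -4, 1.
Hence y_h = C1*exp(-4*t) + C2*exp(t).
For the particular solution try y_p = A0 + A1*t + A2*t^2. Substituting and matching coefficients of each power of t gives A0 = 55/32, A1 = 25/8, A2 = 5/4, so y_p = 55/32 + 5*t^2/4 + 25*t/8.
General solution: y = 55/32 + 5*t^2/4 + 25*t/8 + C1*exp(-4*t) + C2*exp(t).
Apply the initial conditions: y(0) = 55/32 + C1 + C2 = 1 and y'(0) = 25/8 + C2 - 4*C1 = 3. Solving gives C1 = -19/160, C2 = -3/5.

y = 55/32 - 19*exp(-4*t)/160 - 3*exp(t)/5 + 5*t**2/4 + 25*t/8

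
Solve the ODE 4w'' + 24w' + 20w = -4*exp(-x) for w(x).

Divide through by 4: w'' + 6w' + 5w = -exp(-x).
Characteristic equation r² + 6r + 5 = 0 factors as (r + 1)(r + 5) = 0, so r = -1, -5.
Hence w_h = C1*exp(-x) + C2*exp(-5*x).
Since exp(-x) solves the homogeneous equation (r = -1 is a root of multiplicity 1), multiply the trial by x. Try w_p = A*x*exp(-x). Substituting into the equation and dividing by exp(-x) gives A = -1/4, so w_p = -x*exp(-x)/4.

w = C1*exp(-x) + C2*exp(-5*x) - x*exp(-x)/4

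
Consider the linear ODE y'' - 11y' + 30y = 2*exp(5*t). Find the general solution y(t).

y = C1*exp(6*t) + C2*exp(5*t) - 2*t*exp(5*t)

Characteristic equation r² - 11r + 30 = 0 factors as (r - 6)(r - 5) = 0, so r = 6, 5.
Hence y_h = C1*exp(6*t) + C2*exp(5*t).
Since exp(5*t) solves the homogeneous equation (r = 5 is a root of multiplicity 1), multiply the trial by t. Try y_p = A*t*exp(5*t). Substituting into the equation and dividing by exp(5*t) gives A = -2, so y_p = -2*t*exp(5*t).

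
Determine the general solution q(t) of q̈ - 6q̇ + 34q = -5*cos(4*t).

Characteristic equation r² - 6r + 34 = 0 has discriminant (-6)² - 4·(34) = -100 < 0, so r = 3 ± 5i.
Hence q_h = C1*cos(5*t)*exp(3*t) + C2*exp(3*t)*sin(5*t).
Try q_p = A*cos(4*t) + B*sin(4*t). Substituting and equating the coefficients of cos(4t) and sin(4t) gives A = -1/10, B = 2/15, so q_p = -cos(4*t)/10 + 2*sin(4*t)/15.

q = -cos(4*t)/10 + 2*sin(4*t)/15 + C1*cos(5*t)*exp(3*t) + C2*exp(3*t)*sin(5*t)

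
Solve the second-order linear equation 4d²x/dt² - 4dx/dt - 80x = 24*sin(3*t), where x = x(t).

Divide through by 4: x'' - x' - 20x = 6*sin(3*t).
Characteristic equation r² - r - 20 = 0 factors as (r - 5)(r + 4) = 0, so r = 5, -4.
Hence x_h = C1*exp(5*t) + C2*exp(-4*t).
Try x_p = A*cos(3*t) + B*sin(3*t). Substituting and equating the coefficients of cos(3t) and sin(3t) gives A = 9/425, B = -87/425, so x_p = -87*sin(3*t)/425 + 9*cos(3*t)/425.

x = -87*sin(3*t)/425 + 9*cos(3*t)/425 + C1*exp(5*t) + C2*exp(-4*t)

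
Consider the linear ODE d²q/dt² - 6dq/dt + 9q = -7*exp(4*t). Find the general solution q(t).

Characteristic equation r² - 6r + 9 = 0 has discriminant (-6)² - 4·(9) = 0, so r = 3 is a repeated root.
Hence q_h = (C1 + C2*t)*exp(3*t).
Try q_p = A*exp(4*t). Substituting into the equation and dividing by exp(4*t) gives A = -7, so q_p = -7*exp(4*t).

q = -7*exp(4*t) + C1*exp(3*t) + C2*t*exp(3*t)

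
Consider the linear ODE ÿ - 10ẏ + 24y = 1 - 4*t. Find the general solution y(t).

Characteristic equation r² - 10r + 24 = 0 factors as (r - 4)(r - 6) = 0, so r = 4, 6.
Hence y_h = C1*exp(4*t) + C2*exp(6*t).
For the particular solution try y_p = A0 + A1*t. Substituting and matching coefficients of each power of t gives A0 = -1/36, A1 = -1/6, so y_p = -1/36 - t/6.

y = -1/36 - t/6 + C1*exp(4*t) + C2*exp(6*t)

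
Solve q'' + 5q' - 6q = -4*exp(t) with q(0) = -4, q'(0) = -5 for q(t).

q = -199*exp(t)/49 + 3*exp(-6*t)/49 - 4*t*exp(t)/7

Characteristic equation r² + 5r - 6 = 0 factors as (r + 6)(r - 1) = 0, so r = -6, 1.
Hence q_h = C1*exp(-6*t) + C2*exp(t).
Since exp(t) solves the homogeneous equation (r = 1 is a root of multiplicity 1), multiply the trial by t. Try q_p = A*t*exp(t). Substituting into the equation and dividing by exp(t) gives A = -4/7, so q_p = -4*t*exp(t)/7.
General solution: q = C1*exp(-6*t) + C2*exp(t) - 4*t*exp(t)/7.
Apply the initial conditions: q(0) = C1 + C2 = -4 and q'(0) = -4/7 + C2 - 6*C1 = -5. Solving gives C1 = 3/49, C2 = -199/49.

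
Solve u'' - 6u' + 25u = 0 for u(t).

u = C1*cos(4*t)*exp(3*t) + C2*exp(3*t)*sin(4*t)

Characteristic equation r² - 6r + 25 = 0 has discriminant (-6)² - 4·(25) = -64 < 0, so r = 3 ± 4i.
Hence u_h = C1*cos(4*t)*exp(3*t) + C2*exp(3*t)*sin(4*t).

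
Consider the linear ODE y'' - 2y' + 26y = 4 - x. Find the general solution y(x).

Characteristic equation r² - 2r + 26 = 0 has discriminant (-2)² - 4·(26) = -100 < 0, so r = 1 ± 5i.
Hence y_h = C1*cos(5*x)*exp(x) + C2*exp(x)*sin(5*x).
For the particular solution try y_p = A0 + A1*x. Substituting and matching coefficients of each power of x gives A0 = 51/338, A1 = -1/26, so y_p = 51/338 - x/26.

y = 51/338 - x/26 + C1*cos(5*x)*exp(x) + C2*exp(x)*sin(5*x)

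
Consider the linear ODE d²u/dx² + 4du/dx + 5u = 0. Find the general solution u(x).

Characteristic equation r² + 4r + 5 = 0 has discriminant (4)² - 4·(5) = -4 < 0, so r = -2 ± i.
Hence u_h = C1*cos(x)*exp(-2*x) + C2*exp(-2*x)*sin(x).

u = C1*cos(x)*exp(-2*x) + C2*exp(-2*x)*sin(x)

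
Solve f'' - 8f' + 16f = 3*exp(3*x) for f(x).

f = 3*exp(3*x) + C1*exp(4*x) + C2*x*exp(4*x)

Characteristic equation r² - 8r + 16 = 0 has discriminant (-8)² - 4·(16) = 0, so r = 4 is a repeated root.
Hence f_h = (C1 + C2*x)*exp(4*x).
Try f_p = A*exp(3*x). Substituting into the equation and dividing by exp(3*x) gives A = 3, so f_p = 3*exp(3*x).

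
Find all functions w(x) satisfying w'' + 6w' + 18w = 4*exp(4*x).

Characteristic equation r² + 6r + 18 = 0 has discriminant (6)² - 4·(18) = -36 < 0, so r = -3 ± 3i.
Hence w_h = C1*cos(3*x)*exp(-3*x) + C2*exp(-3*x)*sin(3*x).
Try w_p = A*exp(4*x). Substituting into the equation and dividing by exp(4*x) gives A = 2/29, so w_p = 2*exp(4*x)/29.

w = 2*exp(4*x)/29 + C1*cos(3*x)*exp(-3*x) + C2*exp(-3*x)*sin(3*x)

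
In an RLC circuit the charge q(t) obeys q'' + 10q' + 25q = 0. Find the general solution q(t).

Characteristic equation r² + 10r + 25 = 0 has discriminant (10)² - 4·(25) = 0, so r = -5 is a repeated root.
Hence q_h = (C1 + C2*t)*exp(-5*t).

q = C1*exp(-5*t) + C2*t*exp(-5*t)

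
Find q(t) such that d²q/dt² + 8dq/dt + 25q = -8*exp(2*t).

q = -8*exp(2*t)/45 + C1*cos(3*t)*exp(-4*t) + C2*exp(-4*t)*sin(3*t)

Characteristic equation r² + 8r + 25 = 0 has discriminant (8)² - 4·(25) = -36 < 0, so r = -4 ± 3i.
Hence q_h = C1*cos(3*t)*exp(-4*t) + C2*exp(-4*t)*sin(3*t).
Try q_p = A*exp(2*t). Substituting into the equation and dividing by exp(2*t) gives A = -8/45, so q_p = -8*exp(2*t)/45.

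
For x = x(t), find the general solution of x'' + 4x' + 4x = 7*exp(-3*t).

x = 7*exp(-3*t) + C1*exp(-2*t) + C2*t*exp(-2*t)

Characteristic equation r² + 4r + 4 = 0 has discriminant (4)² - 4·(4) = 0, so r = -2 is a repeated root.
Hence x_h = (C1 + C2*t)*exp(-2*t).
Try x_p = A*exp(-3*t). Substituting into the equation and dividing by exp(-3*t) gives A = 7, so x_p = 7*exp(-3*t).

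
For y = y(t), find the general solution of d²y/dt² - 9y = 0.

Characteristic equation r² - 9 = 0 factors as (r - 3)(r + 3) = 0, so r = 3, -3.
Hence y_h = C1*exp(3*t) + C2*exp(-3*t).

y = C1*exp(3*t) + C2*exp(-3*t)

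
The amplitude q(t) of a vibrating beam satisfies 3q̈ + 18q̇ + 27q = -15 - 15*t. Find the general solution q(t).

q = -5/27 - 5*t/9 + C1*exp(-3*t) + C2*t*exp(-3*t)

Divide through by 3: q'' + 6q' + 9q = -5 - 5*t.
Characteristic equation r² + 6r + 9 = 0 has discriminant (6)² - 4·(9) = 0, so r = -3 is a repeated root.
Hence q_h = (C1 + C2*t)*exp(-3*t).
For the particular solution try q_p = A0 + A1*t. Substituting and matching coefficients of each power of t gives A0 = -5/27, A1 = -5/9, so q_p = -5/27 - 5*t/9.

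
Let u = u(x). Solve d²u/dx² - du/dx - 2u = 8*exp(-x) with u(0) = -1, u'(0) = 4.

u = -26*exp(-x)/9 + 17*exp(2*x)/9 - 8*x*exp(-x)/3

Characteristic equation r² - r - 2 = 0 factors as (r - 2)(r + 1) = 0, so r = 2, -1.
Hence u_h = C1*exp(2*x) + C2*exp(-x).
Since exp(-x) solves the homogeneous equation (r = -1 is a root of multiplicity 1), multiply the trial by x. Try u_p = A*x*exp(-x). Substituting into the equation and dividing by exp(-x) gives A = -8/3, so u_p = -8*x*exp(-x)/3.
General solution: u = C1*exp(2*x) + C2*exp(-x) - 8*x*exp(-x)/3.
Apply the initial conditions: u(0) = C1 + C2 = -1 and u'(0) = -8/3 - C2 + 2*C1 = 4. Solving gives C1 = 17/9, C2 = -26/9.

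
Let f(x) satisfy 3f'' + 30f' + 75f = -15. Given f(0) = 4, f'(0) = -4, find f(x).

f = -1/5 + 21*exp(-5*x)/5 + 17*x*exp(-5*x)

Divide through by 3: f'' + 10f' + 25f = -5.
Characteristic equation r² + 10r + 25 = 0 has discriminant (10)² - 4·(25) = 0, so r = -5 is a repeated root.
Hence f_h = (C1 + C2*x)*exp(-5*x).
For the particular solution try f_p = A0. Substituting and matching coefficients of each power of x gives A0 = -1/5, so f_p = -1/5.
General solution: f = -1/5 + C1*exp(-5*x) + C2*x*exp(-5*x).
Apply the initial conditions: f(0) = -1/5 + C1 = 4 and f'(0) = C2 - 5*C1 = -4. Solving gives C1 = 21/5, C2 = 17.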